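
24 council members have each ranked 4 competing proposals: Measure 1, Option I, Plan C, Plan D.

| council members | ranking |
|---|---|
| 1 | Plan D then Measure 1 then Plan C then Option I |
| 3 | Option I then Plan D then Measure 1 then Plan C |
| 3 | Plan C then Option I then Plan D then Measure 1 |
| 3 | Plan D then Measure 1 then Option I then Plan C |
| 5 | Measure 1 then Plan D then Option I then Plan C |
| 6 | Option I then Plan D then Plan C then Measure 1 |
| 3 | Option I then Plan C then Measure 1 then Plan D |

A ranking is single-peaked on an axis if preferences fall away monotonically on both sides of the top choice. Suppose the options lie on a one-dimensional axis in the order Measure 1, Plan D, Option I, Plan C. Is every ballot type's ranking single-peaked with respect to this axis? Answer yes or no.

Axis positions: Measure 1=1, Plan D=2, Option I=3, Plan C=4.
Ballot type 1: ranking walks positions 2-1-4-3; Plan C is ranked above Option I even though Option I lies between Plan C and the peak Plan D on the axis — preferences dip and rise again. Not single-peaked.
Ballot type 2 (peak Option I at position 3): ranking walks positions 3-2-1-4, expanding outward from the peak — single-peaked.
Ballot type 3 (peak Plan C at position 4): ranking walks positions 4-3-2-1, expanding outward from the peak — single-peaked.
Ballot type 4 (peak Plan D at position 2): ranking walks positions 2-1-3-4, expanding outward from the peak — single-peaked.
Ballot type 5 (peak Measure 1 at position 1): ranking walks positions 1-2-3-4, expanding outward from the peak — single-peaked.
Ballot type 6 (peak Option I at position 3): ranking walks positions 3-2-4-1, expanding outward from the peak — single-peaked.
Ballot type 7: ranking walks positions 3-4-1-2; Measure 1 is ranked above Plan D even though Plan D lies between Measure 1 and the peak Option I on the axis — preferences dip and rise again. Not single-peaked.
Ballot type 1 violates single-peakedness, so the profile is not single-peaked on this axis.

no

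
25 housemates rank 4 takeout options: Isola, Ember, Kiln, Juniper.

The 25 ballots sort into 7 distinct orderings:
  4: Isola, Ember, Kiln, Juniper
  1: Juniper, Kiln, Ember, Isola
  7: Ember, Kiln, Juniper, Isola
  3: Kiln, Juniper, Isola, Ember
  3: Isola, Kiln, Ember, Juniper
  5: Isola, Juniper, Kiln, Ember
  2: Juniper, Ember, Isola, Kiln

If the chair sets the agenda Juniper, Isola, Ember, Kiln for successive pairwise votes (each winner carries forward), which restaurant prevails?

Round 1: Juniper vs Isola — 13–12, Juniper advances.
Round 2: Juniper vs Ember — 11–14, Ember advances.
Round 3: Ember vs Kiln — 13–12, Ember advances.
The agenda winner is Ember.

Ember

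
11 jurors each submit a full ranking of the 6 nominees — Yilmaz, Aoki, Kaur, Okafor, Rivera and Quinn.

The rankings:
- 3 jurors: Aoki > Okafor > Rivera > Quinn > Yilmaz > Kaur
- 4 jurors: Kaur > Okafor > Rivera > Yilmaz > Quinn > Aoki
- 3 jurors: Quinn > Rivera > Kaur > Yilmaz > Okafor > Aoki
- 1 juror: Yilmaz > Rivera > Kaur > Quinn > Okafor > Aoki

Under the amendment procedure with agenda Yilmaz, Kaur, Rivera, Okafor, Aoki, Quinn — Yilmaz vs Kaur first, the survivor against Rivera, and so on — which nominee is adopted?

Okafor

Round 1: Yilmaz vs Kaur — 4–7, Kaur advances.
Round 2: Kaur vs Rivera — 4–7, Rivera advances.
Round 3: Rivera vs Okafor — 4–7, Okafor advances.
Round 4: Okafor vs Aoki — 8–3, Okafor advances.
Round 5: Okafor vs Quinn — 7–4, Okafor advances.
Okafor survives the agenda.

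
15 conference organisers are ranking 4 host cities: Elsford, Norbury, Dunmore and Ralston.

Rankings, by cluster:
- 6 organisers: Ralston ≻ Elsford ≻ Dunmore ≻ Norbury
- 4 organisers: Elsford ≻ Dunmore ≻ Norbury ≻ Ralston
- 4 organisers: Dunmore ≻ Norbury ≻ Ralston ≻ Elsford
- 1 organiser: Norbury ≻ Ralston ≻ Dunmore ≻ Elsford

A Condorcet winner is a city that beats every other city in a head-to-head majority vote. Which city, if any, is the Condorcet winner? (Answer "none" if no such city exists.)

Head-to-head results (15 organisers):
Elsford vs Norbury: Elsford preferred on 6+4 = 10 ballots; Elsford wins 10–5.
Elsford vs Dunmore: Elsford is ranked higher on 6+4 = 10 ballots, Dunmore on 5. Elsford wins 10–5.
Elsford vs Ralston: Elsford is ranked higher on 4 ballots, Ralston on 11. Ralston wins 11–4.
Norbury vs Dunmore: Norbury is ranked higher on 1 ballot, Dunmore on 14. Dunmore wins 14–1.
Norbury vs Ralston: 4+4+1 = 9 for Norbury, 6 for Ralston — Norbury by 9–6.
Dunmore vs Ralston: 4+4 = 8 for Dunmore, 7 for Ralston — Dunmore by 8–7.
No city is unbeaten: Elsford loses to Ralston; Norbury loses to Elsford; Dunmore loses to Elsford; Ralston loses to Norbury. In particular Elsford → Norbury → Ralston → Elsford is a majority cycle — no Condorcet winner exists.

none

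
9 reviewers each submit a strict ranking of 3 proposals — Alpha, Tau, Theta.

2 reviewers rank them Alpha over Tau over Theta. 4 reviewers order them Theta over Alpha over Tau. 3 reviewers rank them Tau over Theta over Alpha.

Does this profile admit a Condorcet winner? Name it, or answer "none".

Head-to-head results (9 reviewers):
Alpha vs Tau: Alpha wins 6–3.
Alpha–Theta: Theta 7–2.
Tau vs Theta: Tau, 5–4.
No project is unbeaten: Alpha loses to Theta; Tau loses to Alpha; Theta loses to Tau. In particular Alpha beats Tau beats Theta beats Alpha is a majority cycle — no Condorcet winner exists.

none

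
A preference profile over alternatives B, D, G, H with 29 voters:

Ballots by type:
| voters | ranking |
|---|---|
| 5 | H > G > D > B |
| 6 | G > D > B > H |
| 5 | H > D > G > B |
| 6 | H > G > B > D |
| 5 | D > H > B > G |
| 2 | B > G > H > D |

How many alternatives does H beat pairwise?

3

H against each rival (29 voters):
H vs B: H, 21–8.
H vs D: H preferred on 5+5+6+2 = 18 ballots; H wins 18–11.
H vs G: H preferred on 5+5+6+5 = 21 ballots; H wins 21–8.
H beats B, D, G — 3 pairwise wins.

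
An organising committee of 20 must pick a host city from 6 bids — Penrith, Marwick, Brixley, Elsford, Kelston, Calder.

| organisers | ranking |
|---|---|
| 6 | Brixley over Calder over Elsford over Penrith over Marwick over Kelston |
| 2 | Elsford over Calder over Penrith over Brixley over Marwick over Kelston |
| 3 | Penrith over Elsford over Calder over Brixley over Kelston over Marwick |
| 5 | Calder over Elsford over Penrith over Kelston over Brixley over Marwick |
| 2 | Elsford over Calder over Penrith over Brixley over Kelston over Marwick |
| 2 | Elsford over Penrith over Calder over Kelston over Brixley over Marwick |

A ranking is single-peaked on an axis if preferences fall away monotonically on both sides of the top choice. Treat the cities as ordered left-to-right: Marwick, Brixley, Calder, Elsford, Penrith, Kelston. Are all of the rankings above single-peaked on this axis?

yes

Axis positions: Marwick=1, Brixley=2, Calder=3, Elsford=4, Penrith=5, Kelston=6.
Bloc 1 (peak Brixley at position 2): ranking walks positions 2-3-4-5-1-6, expanding outward from the peak — single-peaked.
Bloc 2 (peak Elsford at position 4): ranking walks positions 4-3-5-2-1-6, expanding outward from the peak — single-peaked.
Bloc 3 (peak Penrith at position 5): ranking walks positions 5-4-3-2-6-1, expanding outward from the peak — single-peaked.
Bloc 4 (peak Calder at position 3): ranking walks positions 3-4-5-6-2-1, expanding outward from the peak — single-peaked.
Bloc 5 (peak Elsford at position 4): ranking walks positions 4-3-5-2-6-1, expanding outward from the peak — single-peaked.
Bloc 6 (peak Elsford at position 4): ranking walks positions 4-5-3-6-2-1, expanding outward from the peak — single-peaked.
Every ranking is single-peaked on this axis.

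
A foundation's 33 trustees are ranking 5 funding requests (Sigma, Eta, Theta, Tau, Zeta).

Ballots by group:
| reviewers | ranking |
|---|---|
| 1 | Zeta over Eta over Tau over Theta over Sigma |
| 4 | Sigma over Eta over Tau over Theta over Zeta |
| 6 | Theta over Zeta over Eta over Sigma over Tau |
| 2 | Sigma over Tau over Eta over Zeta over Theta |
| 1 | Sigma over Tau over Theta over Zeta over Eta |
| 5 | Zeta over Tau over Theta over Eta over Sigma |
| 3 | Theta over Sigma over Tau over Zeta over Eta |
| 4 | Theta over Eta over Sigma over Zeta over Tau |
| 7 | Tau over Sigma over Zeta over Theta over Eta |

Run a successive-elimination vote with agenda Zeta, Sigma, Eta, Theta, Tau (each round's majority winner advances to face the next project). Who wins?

Tau

Round 1: Zeta vs Sigma — 12–21, Sigma advances.
Round 2: Sigma vs Eta — 17–16, Sigma advances.
Round 3: Sigma vs Theta — 14–19, Theta advances.
Round 4: Theta vs Tau — 13–20, Tau advances.
The agenda winner is Tau.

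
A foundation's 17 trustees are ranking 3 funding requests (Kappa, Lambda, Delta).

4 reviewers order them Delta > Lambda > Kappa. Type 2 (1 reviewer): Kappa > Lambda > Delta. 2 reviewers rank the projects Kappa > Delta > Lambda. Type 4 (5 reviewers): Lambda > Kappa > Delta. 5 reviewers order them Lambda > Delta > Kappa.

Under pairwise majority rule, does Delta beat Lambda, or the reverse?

Lambda

Ballots ranking Delta above Lambda: 4 + 2 = 6.
Ballots ranking Lambda above Delta: 17 − 6 = 11.
Lambda wins the head-to-head 11–6.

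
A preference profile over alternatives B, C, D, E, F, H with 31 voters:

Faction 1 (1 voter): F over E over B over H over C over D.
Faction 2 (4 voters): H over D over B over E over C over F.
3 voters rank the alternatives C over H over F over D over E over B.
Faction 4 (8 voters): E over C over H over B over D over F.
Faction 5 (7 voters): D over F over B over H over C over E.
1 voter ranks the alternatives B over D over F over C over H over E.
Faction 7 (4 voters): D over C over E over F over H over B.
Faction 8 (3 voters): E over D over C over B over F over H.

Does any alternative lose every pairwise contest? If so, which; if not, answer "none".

Head-to-head results (31 voters):
B vs C: C wins 18–13.
B vs D: D, 21–10.
B–E: E 19–12.
B vs F: B wins 16–15.
B vs H: 1+7+1+3 = 12 for B, 19 for H — H by 19–12.
C vs D: 1+3+8 = 12 for C, 19 for D — D by 19–12.
C vs E: C preferred on 3+7+1+4 = 15 ballots; E wins 16–15.
C vs F: 22 to 9, C.
C vs H: C, 19–12.
D vs E: D preferred on 4+3+7+1+4 = 19 ballots; D wins 19–12.
D–F: D 27–4.
D vs H: H, 16–15.
E–F: E 19–12.
E–H: E 16–15.
F vs H: 16 to 15, F.
Each alternative has at least one pairwise win (B beats F; C beats B; D beats B; E beats B; F beats H; H beats B) — no Condorcet loser.

none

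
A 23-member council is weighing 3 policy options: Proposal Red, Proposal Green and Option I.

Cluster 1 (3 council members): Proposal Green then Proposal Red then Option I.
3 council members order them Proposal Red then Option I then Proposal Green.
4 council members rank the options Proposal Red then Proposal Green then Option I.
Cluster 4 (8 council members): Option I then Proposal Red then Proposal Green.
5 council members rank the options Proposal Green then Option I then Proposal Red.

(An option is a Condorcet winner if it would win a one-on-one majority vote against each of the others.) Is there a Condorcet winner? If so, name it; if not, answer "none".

Pairwise majorities:
Proposal Red vs Proposal Green: Proposal Red, 15–8.
Proposal Red vs Option I: Option I wins 13–10.
Proposal Green–Option I: Proposal Green 12–11.
Each option drops at least one matchup (Proposal Red loses to Option I; Proposal Green loses to Proposal Red; Option I loses to Proposal Green); the cycle Proposal Red → Proposal Green → Option I → Proposal Red rules out a Condorcet winner.

none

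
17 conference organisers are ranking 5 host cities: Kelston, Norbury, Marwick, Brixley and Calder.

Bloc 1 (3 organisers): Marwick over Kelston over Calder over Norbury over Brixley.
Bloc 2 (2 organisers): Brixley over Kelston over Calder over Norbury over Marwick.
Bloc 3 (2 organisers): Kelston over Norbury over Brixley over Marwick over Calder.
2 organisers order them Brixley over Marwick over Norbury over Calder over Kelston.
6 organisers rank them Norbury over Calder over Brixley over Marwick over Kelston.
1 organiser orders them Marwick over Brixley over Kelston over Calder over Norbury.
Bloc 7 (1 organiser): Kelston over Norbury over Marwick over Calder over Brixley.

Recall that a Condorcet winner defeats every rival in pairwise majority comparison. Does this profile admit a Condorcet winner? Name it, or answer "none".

none

Pairwise majorities:
Kelston vs Norbury: 3+2+2+1+1 = 9 for Kelston, 8 for Norbury — Kelston by 9–8.
Kelston vs Marwick: 2+2+1 = 5 for Kelston, 12 for Marwick — Marwick by 12–5.
Kelston vs Brixley: Kelston is ranked higher on 3+2+1 = 6 ballots, Brixley on 11. Brixley wins 11–6.
Kelston vs Calder: 9 to 8, Kelston.
Norbury vs Marwick: Norbury is ranked higher on 2+2+6+1 = 11 ballots, Marwick on 6. Norbury wins 11–6.
Norbury vs Brixley: 12 to 5, Norbury.
Norbury vs Calder: 2+2+6+1 = 11 for Norbury, 6 for Calder — Norbury by 11–6.
Marwick vs Brixley: Marwick preferred on 3+1+1 = 5 ballots; Brixley wins 12–5.
Marwick vs Calder: 9 to 8, Marwick.
Brixley vs Calder: 2+2+2+1 = 7 for Brixley, 10 for Calder — Calder by 10–7.
Every city loses at least once (Kelston loses to Marwick; Norbury loses to Kelston; Marwick loses to Norbury; Brixley loses to Norbury; Calder loses to Kelston). The majority relation contains the cycle Kelston → Norbury → Marwick → Kelston, so there is no Condorcet winner.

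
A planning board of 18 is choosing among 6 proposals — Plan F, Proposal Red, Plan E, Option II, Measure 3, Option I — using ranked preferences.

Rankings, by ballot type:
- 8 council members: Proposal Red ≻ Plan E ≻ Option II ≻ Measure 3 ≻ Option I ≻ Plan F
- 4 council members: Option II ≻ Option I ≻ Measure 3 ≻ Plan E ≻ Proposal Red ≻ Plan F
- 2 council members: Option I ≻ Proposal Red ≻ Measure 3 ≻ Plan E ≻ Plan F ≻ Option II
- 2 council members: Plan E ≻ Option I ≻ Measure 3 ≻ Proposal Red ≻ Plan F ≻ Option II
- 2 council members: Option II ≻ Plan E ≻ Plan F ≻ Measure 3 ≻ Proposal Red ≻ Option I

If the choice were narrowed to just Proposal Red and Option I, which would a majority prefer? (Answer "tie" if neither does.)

Ballots ranking Proposal Red above Option I: 8 + 2 = 10.
Ballots ranking Option I above Proposal Red: 18 − 10 = 8.
Proposal Red wins the head-to-head 10–8.

Proposal Red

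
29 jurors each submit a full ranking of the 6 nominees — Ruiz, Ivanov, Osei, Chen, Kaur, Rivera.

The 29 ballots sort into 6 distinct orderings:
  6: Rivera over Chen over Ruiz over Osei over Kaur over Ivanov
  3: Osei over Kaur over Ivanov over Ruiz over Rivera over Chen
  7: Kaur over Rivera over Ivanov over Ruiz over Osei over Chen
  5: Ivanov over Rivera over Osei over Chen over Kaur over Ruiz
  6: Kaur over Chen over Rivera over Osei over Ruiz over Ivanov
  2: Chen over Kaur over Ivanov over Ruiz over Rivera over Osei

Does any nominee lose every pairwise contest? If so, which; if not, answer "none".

none

Head-to-head results (29 jurors):
Ruiz vs Ivanov: 6+6 = 12 for Ruiz, 17 for Ivanov — Ivanov by 17–12.
Ruiz vs Osei: Ruiz wins 15–14.
Ruiz vs Chen: 10 to 19, Chen.
Ruiz vs Kaur: Ruiz is ranked higher on 6 ballots, Kaur on 23. Kaur wins 23–6.
Ruiz vs Rivera: Rivera wins 24–5.
Ivanov–Osei: Osei 15–14.
Ivanov vs Chen: Ivanov wins 15–14.
Ivanov vs Kaur: Kaur, 24–5.
Ivanov vs Rivera: 3+5+2 = 10 for Ivanov, 19 for Rivera — Rivera by 19–10.
Osei vs Chen: 3+7+5 = 15 for Osei, 14 for Chen — Osei by 15–14.
Osei vs Kaur: Kaur wins 15–14.
Osei vs Rivera: Osei is ranked higher on 3 ballots, Rivera on 26. Rivera wins 26–3.
Chen vs Kaur: 13 to 16, Kaur.
Chen vs Rivera: Rivera, 21–8.
Kaur vs Rivera: Kaur wins 18–11.
Each nominee has at least one pairwise win (Ruiz beats Osei; Ivanov beats Ruiz; Osei beats Ivanov; Chen beats Ruiz; Kaur beats Ruiz; Rivera beats Ruiz) — no Condorcet loser.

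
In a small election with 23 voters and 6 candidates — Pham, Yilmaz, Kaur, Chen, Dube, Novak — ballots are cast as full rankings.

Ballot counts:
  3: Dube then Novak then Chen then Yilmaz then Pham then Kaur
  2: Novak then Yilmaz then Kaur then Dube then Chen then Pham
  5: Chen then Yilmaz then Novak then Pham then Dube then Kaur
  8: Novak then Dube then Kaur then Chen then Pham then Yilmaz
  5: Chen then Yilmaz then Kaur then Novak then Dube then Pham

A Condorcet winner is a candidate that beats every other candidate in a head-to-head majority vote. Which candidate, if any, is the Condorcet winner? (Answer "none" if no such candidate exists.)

Novak

Pairwise majorities:
Pham–Yilmaz: Yilmaz 15–8.
Pham vs Kaur: Kaur, 15–8.
Pham vs Chen: Chen, 23–0.
Pham vs Dube: Dube, 18–5.
Pham vs Novak: Novak, 23–0.
Yilmaz–Kaur: Yilmaz 15–8.
Yilmaz–Chen: Chen 21–2.
Yilmaz vs Dube: Yilmaz wins 12–11.
Yilmaz vs Novak: Novak wins 13–10.
Kaur–Chen: Chen 13–10.
Kaur vs Dube: Dube wins 16–7.
Kaur vs Novak: Novak wins 18–5.
Chen vs Dube: Dube, 13–10.
Chen vs Novak: Novak wins 13–10.
Dube vs Novak: Novak, 20–3.
Only Novak has no losses; Novak is the Condorcet winner.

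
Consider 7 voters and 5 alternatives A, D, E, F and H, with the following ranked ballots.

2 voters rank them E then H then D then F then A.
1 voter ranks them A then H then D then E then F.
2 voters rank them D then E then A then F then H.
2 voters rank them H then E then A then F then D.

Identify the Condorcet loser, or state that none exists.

F

Head-to-head results (7 voters):
A vs D: 1+2 = 3 for A, 4 for D — D by 4–3.
A vs E: E, 6–1.
A vs F: A, 5–2.
A vs H: H wins 4–3.
D vs E: D preferred on 1+2 = 3 ballots; E wins 4–3.
D vs F: D, 5–2.
D vs H: H wins 5–2.
E vs F: E wins 7–0.
E vs H: E, 4–3.
F vs H: H wins 5–2.
Only F has no wins; F is the Condorcet loser.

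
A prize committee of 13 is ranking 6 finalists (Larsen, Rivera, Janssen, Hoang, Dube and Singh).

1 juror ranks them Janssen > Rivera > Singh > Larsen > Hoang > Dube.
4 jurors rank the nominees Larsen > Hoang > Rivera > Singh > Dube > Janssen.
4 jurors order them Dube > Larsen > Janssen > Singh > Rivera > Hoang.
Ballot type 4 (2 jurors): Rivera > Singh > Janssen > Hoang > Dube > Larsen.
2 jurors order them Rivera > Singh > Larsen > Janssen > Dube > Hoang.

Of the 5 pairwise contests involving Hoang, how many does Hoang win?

Hoang against each rival (13 jurors):
Hoang vs Larsen: Hoang is ranked higher on 2 ballots, Larsen on 11. Larsen wins 11–2.
Hoang vs Rivera: Hoang is ranked higher on 4 ballots, Rivera on 9. Rivera wins 9–4.
Hoang vs Janssen: Janssen wins 9–4.
Hoang vs Dube: 1+4+2 = 7 for Hoang, 6 for Dube — Hoang by 7–6.
Hoang vs Singh: Singh wins 9–4.
Hoang beats Dube; loses to Larsen, Rivera, Janssen, Singh — 1 pairwise win.

1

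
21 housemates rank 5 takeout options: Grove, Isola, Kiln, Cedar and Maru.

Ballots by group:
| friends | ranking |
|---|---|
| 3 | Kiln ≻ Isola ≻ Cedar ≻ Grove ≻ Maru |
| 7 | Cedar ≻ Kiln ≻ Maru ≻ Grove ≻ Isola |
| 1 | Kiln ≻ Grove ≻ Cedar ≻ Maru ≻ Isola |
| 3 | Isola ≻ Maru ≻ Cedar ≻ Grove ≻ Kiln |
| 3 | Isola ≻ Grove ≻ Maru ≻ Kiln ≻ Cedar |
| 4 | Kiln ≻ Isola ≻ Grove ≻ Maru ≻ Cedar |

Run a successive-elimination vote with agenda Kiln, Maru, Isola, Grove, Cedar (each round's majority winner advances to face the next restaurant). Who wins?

Round 1: Kiln vs Maru — 15–6, Kiln advances.
Round 2: Kiln vs Isola — 15–6, Kiln advances.
Round 3: Kiln vs Grove — 15–6, Kiln advances.
Round 4: Kiln vs Cedar — 11–10, Kiln advances.
The agenda winner is Kiln.

Kiln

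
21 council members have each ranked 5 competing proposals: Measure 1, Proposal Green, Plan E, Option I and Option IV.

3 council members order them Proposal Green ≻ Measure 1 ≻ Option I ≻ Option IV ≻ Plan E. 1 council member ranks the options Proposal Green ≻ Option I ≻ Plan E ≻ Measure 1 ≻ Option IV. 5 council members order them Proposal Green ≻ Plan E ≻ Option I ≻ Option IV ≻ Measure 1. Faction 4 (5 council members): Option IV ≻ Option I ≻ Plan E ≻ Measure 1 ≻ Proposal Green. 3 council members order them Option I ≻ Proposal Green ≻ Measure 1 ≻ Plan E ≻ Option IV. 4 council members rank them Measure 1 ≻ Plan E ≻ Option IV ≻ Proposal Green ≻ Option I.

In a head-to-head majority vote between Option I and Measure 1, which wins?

Ballots ranking Option I above Measure 1: 1 + 5 + 5 + 3 = 14.
Ballots ranking Measure 1 above Option I: 21 − 14 = 7.
Option I wins the head-to-head 14–7.

Option I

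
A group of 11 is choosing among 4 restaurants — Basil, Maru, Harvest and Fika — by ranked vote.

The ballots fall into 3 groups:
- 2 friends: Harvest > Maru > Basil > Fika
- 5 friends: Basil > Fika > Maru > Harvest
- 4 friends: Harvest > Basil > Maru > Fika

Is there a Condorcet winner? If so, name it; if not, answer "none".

Harvest

Head-to-head results (11 friends):
Basil vs Maru: 9 to 2, Basil.
Basil vs Harvest: 5 to 6, Harvest.
Basil vs Fika: 2+5+4 = 11 for Basil, 0 for Fika — Basil by 11–0.
Maru vs Harvest: 5 for Maru, 6 for Harvest — Harvest by 6–5.
Maru vs Fika: 2+4 = 6 for Maru, 5 for Fika — Maru by 6–5.
Harvest vs Fika: Harvest is ranked higher on 2+4 = 6 ballots, Fika on 5. Harvest wins 6–5.
Only Harvest has no losses; Harvest is the Condorcet winner.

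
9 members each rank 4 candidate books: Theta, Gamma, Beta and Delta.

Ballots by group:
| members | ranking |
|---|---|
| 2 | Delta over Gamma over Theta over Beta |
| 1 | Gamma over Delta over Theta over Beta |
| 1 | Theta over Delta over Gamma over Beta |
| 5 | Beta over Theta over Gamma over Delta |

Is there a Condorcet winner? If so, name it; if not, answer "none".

Pairwise majorities:
Theta–Gamma: Theta 6–3.
Theta vs Beta: Beta, 5–4.
Theta vs Delta: Theta preferred on 1+5 = 6 ballots; Theta wins 6–3.
Gamma vs Beta: 2+1+1 = 4 for Gamma, 5 for Beta — Beta by 5–4.
Gamma vs Delta: Gamma is ranked higher on 1+5 = 6 ballots, Delta on 3. Gamma wins 6–3.
Beta vs Delta: Beta wins 5–4.
Beta defeats every rival head-to-head and is the Condorcet winner.

Beta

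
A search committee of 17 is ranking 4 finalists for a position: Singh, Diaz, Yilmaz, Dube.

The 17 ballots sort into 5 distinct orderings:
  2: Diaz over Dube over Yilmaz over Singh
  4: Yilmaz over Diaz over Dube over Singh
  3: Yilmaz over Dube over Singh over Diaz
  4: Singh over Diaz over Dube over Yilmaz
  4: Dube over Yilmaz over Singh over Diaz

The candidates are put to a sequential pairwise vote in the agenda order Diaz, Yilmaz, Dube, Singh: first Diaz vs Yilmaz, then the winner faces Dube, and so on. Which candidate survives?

Round 1: Diaz vs Yilmaz — 6–11, Yilmaz advances.
Round 2: Yilmaz vs Dube — 7–10, Dube advances.
Round 3: Dube vs Singh — 13–4, Dube advances.
The agenda winner is Dube.

Dube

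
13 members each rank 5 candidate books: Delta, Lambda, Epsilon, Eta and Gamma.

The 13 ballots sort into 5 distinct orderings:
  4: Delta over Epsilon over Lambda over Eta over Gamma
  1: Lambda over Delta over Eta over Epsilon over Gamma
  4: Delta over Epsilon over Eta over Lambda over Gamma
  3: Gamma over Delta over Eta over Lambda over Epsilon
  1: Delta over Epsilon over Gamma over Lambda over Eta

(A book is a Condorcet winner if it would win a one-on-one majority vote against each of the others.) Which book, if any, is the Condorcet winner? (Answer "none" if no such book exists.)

Delta

Pairwise majorities:
Delta–Lambda: Delta 12–1.
Delta vs Epsilon: Delta is ranked higher on 4+1+4+3+1 = 13 ballots, Epsilon on 0. Delta wins 13–0.
Delta vs Eta: Delta wins 13–0.
Delta vs Gamma: Delta is ranked higher on 4+1+4+1 = 10 ballots, Gamma on 3. Delta wins 10–3.
Lambda vs Epsilon: 1+3 = 4 for Lambda, 9 for Epsilon — Epsilon by 9–4.
Lambda vs Eta: Lambda is ranked higher on 4+1+1 = 6 ballots, Eta on 7. Eta wins 7–6.
Lambda vs Gamma: 9 to 4, Lambda.
Epsilon–Eta: Epsilon 9–4.
Epsilon vs Gamma: Epsilon, 10–3.
Eta vs Gamma: Eta wins 9–4.
Delta beats each of Lambda, Epsilon, Eta, Gamma — Delta is the Condorcet winner.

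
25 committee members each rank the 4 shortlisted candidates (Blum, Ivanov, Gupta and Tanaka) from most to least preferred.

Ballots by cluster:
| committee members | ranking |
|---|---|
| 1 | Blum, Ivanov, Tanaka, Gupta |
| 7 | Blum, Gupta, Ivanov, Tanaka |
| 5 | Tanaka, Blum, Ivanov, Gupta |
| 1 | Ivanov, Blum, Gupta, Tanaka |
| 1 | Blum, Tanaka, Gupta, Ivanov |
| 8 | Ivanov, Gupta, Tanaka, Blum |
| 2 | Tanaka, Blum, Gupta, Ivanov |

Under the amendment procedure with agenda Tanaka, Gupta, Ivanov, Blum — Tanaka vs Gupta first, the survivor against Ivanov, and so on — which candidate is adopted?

Round 1: Tanaka vs Gupta — 9–16, Gupta advances.
Round 2: Gupta vs Ivanov — 10–15, Ivanov advances.
Round 3: Ivanov vs Blum — 9–16, Blum advances.
Blum survives the agenda.

Blum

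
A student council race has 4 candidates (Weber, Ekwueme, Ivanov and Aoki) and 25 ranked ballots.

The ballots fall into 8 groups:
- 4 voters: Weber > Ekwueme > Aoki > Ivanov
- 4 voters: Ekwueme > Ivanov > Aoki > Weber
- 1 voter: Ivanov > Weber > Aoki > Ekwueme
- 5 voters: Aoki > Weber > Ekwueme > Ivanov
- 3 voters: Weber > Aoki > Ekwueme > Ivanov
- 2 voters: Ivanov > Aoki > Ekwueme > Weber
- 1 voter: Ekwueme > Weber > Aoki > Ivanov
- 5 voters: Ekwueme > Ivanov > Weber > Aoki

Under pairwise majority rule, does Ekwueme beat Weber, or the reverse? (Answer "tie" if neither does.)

Weber

Ballots ranking Ekwueme above Weber: 4 + 2 + 1 + 5 = 12.
Ballots ranking Weber above Ekwueme: 25 − 12 = 13.
Weber wins the head-to-head 13–12.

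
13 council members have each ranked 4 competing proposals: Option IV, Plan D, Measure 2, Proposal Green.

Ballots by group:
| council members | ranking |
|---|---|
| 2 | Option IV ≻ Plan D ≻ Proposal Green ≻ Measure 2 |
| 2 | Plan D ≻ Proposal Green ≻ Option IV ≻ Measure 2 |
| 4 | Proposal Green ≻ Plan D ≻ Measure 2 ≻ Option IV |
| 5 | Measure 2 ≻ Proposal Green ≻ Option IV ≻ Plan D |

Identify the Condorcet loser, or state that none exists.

Head-to-head results (13 council members):
Option IV vs Plan D: Option IV wins 7–6.
Option IV vs Measure 2: Measure 2 wins 9–4.
Option IV vs Proposal Green: Option IV is ranked higher on 2 ballots, Proposal Green on 11. Proposal Green wins 11–2.
Plan D vs Measure 2: Plan D, 8–5.
Plan D vs Proposal Green: Proposal Green wins 9–4.
Measure 2 vs Proposal Green: Measure 2 is ranked higher on 5 ballots, Proposal Green on 8. Proposal Green wins 8–5.
Each option has at least one pairwise win (Option IV beats Plan D; Plan D beats Measure 2; Measure 2 beats Option IV; Proposal Green beats Option IV) — no Condorcet loser.

none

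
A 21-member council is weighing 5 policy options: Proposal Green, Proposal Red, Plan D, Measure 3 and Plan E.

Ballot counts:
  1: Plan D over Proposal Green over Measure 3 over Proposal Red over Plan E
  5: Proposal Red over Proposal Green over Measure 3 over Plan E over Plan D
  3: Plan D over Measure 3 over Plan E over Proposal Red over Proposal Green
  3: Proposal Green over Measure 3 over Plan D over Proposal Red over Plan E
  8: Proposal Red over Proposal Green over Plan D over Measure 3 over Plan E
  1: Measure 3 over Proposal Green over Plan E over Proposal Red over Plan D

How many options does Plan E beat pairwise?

Plan E against each rival (21 council members):
Plan E vs Proposal Green: 3 to 18, Proposal Green.
Plan E vs Proposal Red: 3+1 = 4 for Plan E, 17 for Proposal Red — Proposal Red by 17–4.
Plan E vs Plan D: Plan D wins 15–6.
Plan E vs Measure 3: Plan E is ranked higher on 0 ballots, Measure 3 on 21. Measure 3 wins 21–0.
Plan E beats no one; loses to Proposal Green, Proposal Red, Plan D, Measure 3 — 0 pairwise wins.

0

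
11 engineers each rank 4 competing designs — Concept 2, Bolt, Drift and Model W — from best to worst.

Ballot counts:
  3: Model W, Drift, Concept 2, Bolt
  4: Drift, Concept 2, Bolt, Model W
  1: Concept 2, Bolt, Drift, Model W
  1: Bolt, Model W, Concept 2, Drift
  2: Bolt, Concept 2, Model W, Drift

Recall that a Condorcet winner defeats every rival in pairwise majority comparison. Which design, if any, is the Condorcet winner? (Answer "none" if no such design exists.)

Pairwise majorities:
Concept 2 vs Bolt: 3+4+1 = 8 for Concept 2, 3 for Bolt — Concept 2 by 8–3.
Concept 2 vs Drift: 4 to 7, Drift.
Concept 2 vs Model W: 4+1+2 = 7 for Concept 2, 4 for Model W — Concept 2 by 7–4.
Bolt vs Drift: 1+1+2 = 4 for Bolt, 7 for Drift — Drift by 7–4.
Bolt vs Model W: Bolt is ranked higher on 4+1+1+2 = 8 ballots, Model W on 3. Bolt wins 8–3.
Drift vs Model W: 4+1 = 5 for Drift, 6 for Model W — Model W by 6–5.
Each design drops at least one matchup (Concept 2 loses to Drift; Bolt loses to Concept 2; Drift loses to Model W; Model W loses to Concept 2); the cycle Concept 2 → Model W → Drift → Concept 2 rules out a Condorcet winner.

none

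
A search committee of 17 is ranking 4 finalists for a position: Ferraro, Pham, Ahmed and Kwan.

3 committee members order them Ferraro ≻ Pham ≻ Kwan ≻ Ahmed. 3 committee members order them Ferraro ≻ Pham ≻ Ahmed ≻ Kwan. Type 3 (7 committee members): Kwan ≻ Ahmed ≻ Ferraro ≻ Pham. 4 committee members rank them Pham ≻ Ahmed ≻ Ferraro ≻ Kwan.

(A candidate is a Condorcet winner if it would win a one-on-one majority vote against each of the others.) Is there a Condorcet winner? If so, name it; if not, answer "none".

none

Check each pair by majority over 17 ballots:
Ferraro vs Pham: Ferraro wins 13–4.
Ferraro vs Ahmed: Ahmed wins 11–6.
Ferraro vs Kwan: Ferraro, 10–7.
Pham vs Ahmed: Pham wins 10–7.
Pham vs Kwan: Pham wins 10–7.
Ahmed vs Kwan: Kwan, 10–7.
Every candidate loses at least once (Ferraro loses to Ahmed; Pham loses to Ferraro; Ahmed loses to Pham; Kwan loses to Ferraro). The majority relation contains the cycle Ferraro beats Pham beats Ahmed beats Ferraro, so there is no Condorcet winner.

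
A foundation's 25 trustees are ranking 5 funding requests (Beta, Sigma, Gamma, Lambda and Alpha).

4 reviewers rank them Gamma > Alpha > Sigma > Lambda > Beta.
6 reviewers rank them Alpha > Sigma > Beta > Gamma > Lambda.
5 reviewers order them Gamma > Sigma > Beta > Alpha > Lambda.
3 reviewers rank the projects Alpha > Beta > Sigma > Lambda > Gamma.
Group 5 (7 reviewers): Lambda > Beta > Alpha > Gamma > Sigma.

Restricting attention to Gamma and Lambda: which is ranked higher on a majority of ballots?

Ballots ranking Gamma above Lambda: 4 + 6 + 5 = 15.
Ballots ranking Lambda above Gamma: 25 − 15 = 10.
Gamma wins the head-to-head 15–10.

Gamma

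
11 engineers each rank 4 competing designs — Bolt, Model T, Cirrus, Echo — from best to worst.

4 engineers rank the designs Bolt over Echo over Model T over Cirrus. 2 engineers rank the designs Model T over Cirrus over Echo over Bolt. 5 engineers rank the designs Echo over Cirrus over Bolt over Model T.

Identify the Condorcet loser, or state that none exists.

Head-to-head results (11 engineers):
Bolt vs Model T: Bolt is ranked higher on 4+5 = 9 ballots, Model T on 2. Bolt wins 9–2.
Bolt vs Cirrus: Cirrus, 7–4.
Bolt vs Echo: Bolt preferred on 4 ballots; Echo wins 7–4.
Model T vs Cirrus: Model T is ranked higher on 4+2 = 6 ballots, Cirrus on 5. Model T wins 6–5.
Model T vs Echo: 2 to 9, Echo.
Cirrus vs Echo: Cirrus preferred on 2 ballots; Echo wins 9–2.
No design is winless: Bolt beats Model T; Model T beats Cirrus; Cirrus beats Bolt; Echo beats Bolt. There is no Condorcet loser.

none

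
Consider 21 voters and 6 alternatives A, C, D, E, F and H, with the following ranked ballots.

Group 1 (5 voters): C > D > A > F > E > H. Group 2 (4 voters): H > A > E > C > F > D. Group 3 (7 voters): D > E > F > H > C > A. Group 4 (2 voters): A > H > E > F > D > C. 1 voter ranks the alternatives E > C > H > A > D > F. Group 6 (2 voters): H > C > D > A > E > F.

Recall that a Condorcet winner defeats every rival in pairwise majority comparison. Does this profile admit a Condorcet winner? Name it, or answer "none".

none

Head-to-head results (21 voters):
A vs C: C wins 15–6.
A vs D: D wins 14–7.
A–E: A 13–8.
A vs F: A, 14–7.
A vs H: H wins 14–7.
C–D: C 12–9.
C–E: E 14–7.
C–F: C 12–9.
C vs H: H, 15–6.
D vs E: D wins 14–7.
D–F: D 15–6.
D vs H: D, 12–9.
E–F: E 16–5.
E vs H: E, 13–8.
F vs H: F wins 12–9.
Each alternative drops at least one matchup (A loses to C; C loses to E; D loses to C; E loses to A; F loses to A; H loses to D); the cycle A beats E beats C beats A rules out a Condorcet winner.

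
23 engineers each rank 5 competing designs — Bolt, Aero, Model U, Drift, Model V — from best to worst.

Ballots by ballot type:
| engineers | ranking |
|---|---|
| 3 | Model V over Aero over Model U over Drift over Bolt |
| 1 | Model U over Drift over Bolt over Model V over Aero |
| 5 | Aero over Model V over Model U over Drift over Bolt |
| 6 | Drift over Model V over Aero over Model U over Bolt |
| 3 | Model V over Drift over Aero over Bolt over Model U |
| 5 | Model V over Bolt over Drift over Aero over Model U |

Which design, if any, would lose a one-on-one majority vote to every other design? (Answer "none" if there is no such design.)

Head-to-head results (23 engineers):
Bolt vs Aero: 1+5 = 6 for Bolt, 17 for Aero — Aero by 17–6.
Bolt vs Model U: Model U wins 15–8.
Bolt vs Drift: Drift wins 18–5.
Bolt vs Model V: Model V wins 22–1.
Aero vs Model U: Aero wins 22–1.
Aero vs Drift: Drift wins 15–8.
Aero vs Model V: Model V, 18–5.
Model U–Drift: Drift 14–9.
Model U vs Model V: Model V wins 22–1.
Drift vs Model V: Drift is ranked higher on 1+6 = 7 ballots, Model V on 16. Model V wins 16–7.
Bolt is beaten in every head-to-head and is the Condorcet loser.

Bolt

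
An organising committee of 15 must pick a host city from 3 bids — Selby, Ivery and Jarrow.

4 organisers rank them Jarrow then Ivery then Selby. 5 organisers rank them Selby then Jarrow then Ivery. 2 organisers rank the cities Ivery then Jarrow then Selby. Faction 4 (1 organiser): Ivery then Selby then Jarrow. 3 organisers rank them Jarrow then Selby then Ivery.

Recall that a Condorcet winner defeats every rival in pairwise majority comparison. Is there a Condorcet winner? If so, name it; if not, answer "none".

Jarrow

Check each pair by majority over 15 ballots:
Selby vs Ivery: Selby wins 8–7.
Selby vs Jarrow: Jarrow, 9–6.
Ivery vs Jarrow: Jarrow wins 12–3.
Only Jarrow has no losses; Jarrow is the Condorcet winner.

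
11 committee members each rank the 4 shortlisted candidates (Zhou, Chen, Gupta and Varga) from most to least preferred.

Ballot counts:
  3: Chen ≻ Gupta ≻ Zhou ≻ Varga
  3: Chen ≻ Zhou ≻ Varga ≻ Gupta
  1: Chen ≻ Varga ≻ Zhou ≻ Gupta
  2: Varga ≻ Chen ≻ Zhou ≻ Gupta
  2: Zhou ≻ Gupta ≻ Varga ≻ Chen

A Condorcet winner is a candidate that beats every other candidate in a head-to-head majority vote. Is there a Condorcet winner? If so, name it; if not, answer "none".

Check each pair by majority over 11 ballots:
Zhou vs Chen: Chen, 9–2.
Zhou vs Gupta: Zhou wins 8–3.
Zhou vs Varga: Zhou, 8–3.
Chen–Gupta: Chen 9–2.
Chen vs Varga: Chen wins 7–4.
Gupta vs Varga: Varga wins 6–5.
Only Chen has no losses; Chen is the Condorcet winner.

Chen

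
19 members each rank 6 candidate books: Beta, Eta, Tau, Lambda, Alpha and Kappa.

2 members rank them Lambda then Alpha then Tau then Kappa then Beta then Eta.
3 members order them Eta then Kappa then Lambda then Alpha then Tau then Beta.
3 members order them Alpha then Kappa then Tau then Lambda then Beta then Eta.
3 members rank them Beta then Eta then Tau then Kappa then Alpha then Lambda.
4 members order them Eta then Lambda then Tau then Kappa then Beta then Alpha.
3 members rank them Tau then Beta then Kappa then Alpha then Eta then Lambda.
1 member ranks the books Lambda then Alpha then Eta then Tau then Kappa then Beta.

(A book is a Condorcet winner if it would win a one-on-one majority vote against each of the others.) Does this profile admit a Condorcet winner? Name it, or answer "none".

none

Head-to-head results (19 members):
Beta vs Eta: Beta is ranked higher on 2+3+3+3 = 11 ballots, Eta on 8. Beta wins 11–8.
Beta vs Tau: 3 to 16, Tau.
Beta vs Lambda: 6 to 13, Lambda.
Beta vs Alpha: 10 to 9, Beta.
Beta vs Kappa: Beta is ranked higher on 3+3 = 6 ballots, Kappa on 13. Kappa wins 13–6.
Eta vs Tau: Eta is ranked higher on 3+3+4+1 = 11 ballots, Tau on 8. Eta wins 11–8.
Eta vs Lambda: Eta preferred on 3+3+4+3 = 13 ballots; Eta wins 13–6.
Eta vs Alpha: 10 to 9, Eta.
Eta vs Kappa: Eta is ranked higher on 3+3+4+1 = 11 ballots, Kappa on 8. Eta wins 11–8.
Tau vs Lambda: 9 to 10, Lambda.
Tau vs Alpha: Tau preferred on 3+4+3 = 10 ballots; Tau wins 10–9.
Tau vs Kappa: Tau preferred on 2+3+4+3+1 = 13 ballots; Tau wins 13–6.
Lambda vs Alpha: Lambda preferred on 2+3+4+1 = 10 ballots; Lambda wins 10–9.
Lambda vs Kappa: Lambda preferred on 2+4+1 = 7 ballots; Kappa wins 12–7.
Alpha vs Kappa: 6 to 13, Kappa.
Each book drops at least one matchup (Beta loses to Tau; Eta loses to Beta; Tau loses to Eta; Lambda loses to Eta; Alpha loses to Beta; Kappa loses to Eta); the cycle Beta beats Eta beats Tau beats Beta rules out a Condorcet winner.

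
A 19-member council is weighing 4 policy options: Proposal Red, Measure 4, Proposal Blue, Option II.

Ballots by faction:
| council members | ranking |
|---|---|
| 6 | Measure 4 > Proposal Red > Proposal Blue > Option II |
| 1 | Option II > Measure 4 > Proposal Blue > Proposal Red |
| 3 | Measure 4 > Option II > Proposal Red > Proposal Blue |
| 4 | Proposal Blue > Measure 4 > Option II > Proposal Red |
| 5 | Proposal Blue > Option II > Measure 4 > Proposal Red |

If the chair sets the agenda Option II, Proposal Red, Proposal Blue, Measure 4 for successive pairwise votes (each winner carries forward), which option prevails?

Measure 4

Round 1: Option II vs Proposal Red — 13–6, Option II advances.
Round 2: Option II vs Proposal Blue — 4–15, Proposal Blue advances.
Round 3: Proposal Blue vs Measure 4 — 9–10, Measure 4 advances.
Measure 4 survives the agenda.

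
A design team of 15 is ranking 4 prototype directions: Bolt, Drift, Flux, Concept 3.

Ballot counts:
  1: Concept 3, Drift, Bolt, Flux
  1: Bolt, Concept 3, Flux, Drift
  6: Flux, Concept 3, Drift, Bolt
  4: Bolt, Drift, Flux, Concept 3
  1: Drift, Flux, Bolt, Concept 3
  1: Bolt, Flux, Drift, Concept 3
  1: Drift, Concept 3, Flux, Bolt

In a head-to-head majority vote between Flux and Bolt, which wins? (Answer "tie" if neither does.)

Flux

Ballots ranking Flux above Bolt: 6 + 1 + 1 = 8.
Ballots ranking Bolt above Flux: 15 − 8 = 7.
Flux wins the head-to-head 8–7.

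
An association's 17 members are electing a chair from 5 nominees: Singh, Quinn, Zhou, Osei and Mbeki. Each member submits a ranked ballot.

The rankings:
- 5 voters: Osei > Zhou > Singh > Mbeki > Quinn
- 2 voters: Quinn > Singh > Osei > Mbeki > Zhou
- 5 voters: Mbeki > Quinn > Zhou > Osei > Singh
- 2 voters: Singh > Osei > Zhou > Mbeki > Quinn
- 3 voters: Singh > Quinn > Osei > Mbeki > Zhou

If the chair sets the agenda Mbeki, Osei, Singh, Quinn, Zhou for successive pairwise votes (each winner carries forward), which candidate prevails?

Round 1: Mbeki vs Osei — 5–12, Osei advances.
Round 2: Osei vs Singh — 10–7, Osei advances.
Round 3: Osei vs Quinn — 7–10, Quinn advances.
Round 4: Quinn vs Zhou — 10–7, Quinn advances.
The agenda winner is Quinn.

Quinn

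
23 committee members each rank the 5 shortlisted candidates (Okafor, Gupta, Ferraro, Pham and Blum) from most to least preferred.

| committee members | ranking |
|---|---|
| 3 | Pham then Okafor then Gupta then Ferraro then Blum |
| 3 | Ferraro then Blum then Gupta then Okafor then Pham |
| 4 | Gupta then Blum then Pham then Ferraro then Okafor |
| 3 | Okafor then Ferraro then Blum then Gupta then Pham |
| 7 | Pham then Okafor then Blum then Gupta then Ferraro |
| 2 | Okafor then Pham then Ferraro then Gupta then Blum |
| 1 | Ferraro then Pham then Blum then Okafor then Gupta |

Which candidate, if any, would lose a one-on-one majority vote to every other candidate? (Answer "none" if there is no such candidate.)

none

Pairwise majorities:
Okafor vs Gupta: Okafor, 16–7.
Okafor–Ferraro: Okafor 15–8.
Okafor vs Pham: Pham wins 15–8.
Okafor vs Blum: Okafor, 15–8.
Gupta vs Ferraro: Gupta wins 14–9.
Gupta vs Pham: Gupta is ranked higher on 3+4+3 = 10 ballots, Pham on 13. Pham wins 13–10.
Gupta vs Blum: Gupta preferred on 3+4+2 = 9 ballots; Blum wins 14–9.
Ferraro vs Pham: Pham wins 16–7.
Ferraro vs Blum: Ferraro, 12–11.
Pham vs Blum: Pham preferred on 3+7+2+1 = 13 ballots; Pham wins 13–10.
No candidate is winless: Okafor beats Gupta; Gupta beats Ferraro; Ferraro beats Blum; Pham beats Okafor; Blum beats Gupta. There is no Condorcet loser.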